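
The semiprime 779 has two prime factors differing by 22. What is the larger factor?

Since p = q + 22, we have 779 = q(q + 22), so q² + 22q − 779 = 0.
Discriminant: 22² + 4·779 = 484 + 3116 = 3600; √3600 = 60.
q = (−22 + 60)/2 = 19, and p = q + 22 = 41.
Check: 19 · 41 = 779.

41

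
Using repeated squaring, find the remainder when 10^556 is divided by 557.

10^1 ≡ 10 (mod 557)
10^2 ≡ 10^2 = 100 ≡ 100 (mod 557)
10^4 ≡ 100^2 = 10000 ≡ 531 (mod 557)
10^8 ≡ 531^2 = 281961 ≡ 119 (mod 557)
10^16 ≡ 119^2 = 14161 ≡ 236 (mod 557)
10^32 ≡ 236^2 = 55696 ≡ 553 (mod 557)
10^64 ≡ 553^2 = 305809 ≡ 16 (mod 557)
10^128 ≡ 16^2 = 256 ≡ 256 (mod 557)
10^256 ≡ 256^2 = 65536 ≡ 367 (mod 557)
10^512 ≡ 367^2 = 134689 ≡ 452 (mod 557)
556 = 512 + 32 + 8 + 4 in binary powers of 2.
So 10^556 ≡ 452 · 553 · 119 · 531 ≡ 1 (mod 557).
Since the result is 1, base 10 gives no evidence that 557 is composite.

1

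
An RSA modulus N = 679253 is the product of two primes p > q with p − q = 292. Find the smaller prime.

Since p = q + 292, we have 679253 = q(q + 292), so q² + 292q − 679253 = 0.
Discriminant: 292² + 4·679253 = 85264 + 2717012 = 2802276; √2802276 = 1674.
q = (−292 + 1674)/2 = 691, and p = q + 292 = 983.
Check: 691 · 983 = 679253.

691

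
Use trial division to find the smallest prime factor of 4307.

59

4307 is odd.
Digit sum 14, not divisible by 3.
Ends in 7: not divisible by 5.
7: 4307 = 7·615 + 2
11: 4307 = 11·391 + 6
13: 4307 = 13·331 + 4
17: 4307 = 17·253 + 6
19: 4307 = 19·226 + 13
23: 4307 = 23·187 + 6
29: 4307 = 29·148 + 15
31: 4307 = 31·138 + 29
37: 4307 = 37·116 + 15
41: 4307 = 41·105 + 2
43: 4307 = 43·100 + 7
47: 4307 = 47·91 + 30
53: 4307 = 53·81 + 14
59: 4307 = 59·73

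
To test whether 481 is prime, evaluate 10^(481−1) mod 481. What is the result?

1

10^1 ≡ 10 (mod 481)
10^2 ≡ 10^2 = 100 ≡ 100 (mod 481)
10^4 ≡ 100^2 = 10000 ≡ 380 (mod 481)
10^8 ≡ 380^2 = 144400 ≡ 100 (mod 481)
10^16 ≡ 100^2 = 10000 ≡ 380 (mod 481)
10^32 ≡ 380^2 = 144400 ≡ 100 (mod 481)
10^64 ≡ 100^2 = 10000 ≡ 380 (mod 481)
10^128 ≡ 380^2 = 144400 ≡ 100 (mod 481)
10^256 ≡ 100^2 = 10000 ≡ 380 (mod 481)
480 = 256 + 128 + 64 + 32 in binary powers of 2.
So 10^480 ≡ 380 · 100 · 380 · 100 ≡ 1 (mod 481).
Since the result is 1, base 10 gives no evidence that 481 is composite.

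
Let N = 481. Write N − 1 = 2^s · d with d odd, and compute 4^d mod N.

233

481 − 1 = 480 = 2^5 · 15, so d = 15.
4^1 ≡ 4 (mod 481)
4^2 ≡ 4^2 = 16 ≡ 16 (mod 481)
4^4 ≡ 16^2 = 256 ≡ 256 (mod 481)
4^8 ≡ 256^2 = 65536 ≡ 120 (mod 481)
15 = 8 + 4 + 2 + 1 in binary powers of 2.
So 4^15 ≡ 120 · 256 · 16 · 4 ≡ 233 (mod 481).
Squaring chain: 233 → 417 → 248 → 417 → 248; never reaches −1, so base 4 is a Miller–Rabin witness that 481 is composite.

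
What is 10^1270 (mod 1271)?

10^1 ≡ 10 (mod 1271)
10^2 ≡ 10^2 = 100 ≡ 100 (mod 1271)
10^4 ≡ 100^2 = 10000 ≡ 1103 (mod 1271)
10^8 ≡ 1103^2 = 1216609 ≡ 262 (mod 1271)
10^16 ≡ 262^2 = 68644 ≡ 10 (mod 1271)
10^32 ≡ 10^2 = 100 ≡ 100 (mod 1271)
10^64 ≡ 100^2 = 10000 ≡ 1103 (mod 1271)
10^128 ≡ 1103^2 = 1216609 ≡ 262 (mod 1271)
10^256 ≡ 262^2 = 68644 ≡ 10 (mod 1271)
10^512 ≡ 10^2 = 100 ≡ 100 (mod 1271)
10^1024 ≡ 100^2 = 10000 ≡ 1103 (mod 1271)
1270 = 1024 + 128 + 64 + 32 + 16 + 4 + 2 in binary powers of 2.
So 10^1270 ≡ 1103 · 262 · 1103 · 100 · 10 · 1103 · 100 ≡ 780 (mod 1271).
Since 780 ≠ 1, base 10 is a Fermat witness: 1271 is composite.

780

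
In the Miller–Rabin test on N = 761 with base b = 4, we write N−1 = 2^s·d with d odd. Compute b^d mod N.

761 − 1 = 760 = 2^3 · 95, so d = 95.
4^1 ≡ 4 (mod 761)
4^2 ≡ 4^2 = 16 ≡ 16 (mod 761)
4^4 ≡ 16^2 = 256 ≡ 256 (mod 761)
4^8 ≡ 256^2 = 65536 ≡ 90 (mod 761)
4^16 ≡ 90^2 = 8100 ≡ 490 (mod 761)
4^32 ≡ 490^2 = 240100 ≡ 385 (mod 761)
4^64 ≡ 385^2 = 148225 ≡ 591 (mod 761)
95 = 64 + 16 + 8 + 4 + 2 + 1 in binary powers of 2.
So 4^95 ≡ 591 · 490 · 90 · 256 · 16 · 4 ≡ 760 (mod 761).
Since 4^d ≡ 760 (mod 761), base 4 does not prove 761 composite.

760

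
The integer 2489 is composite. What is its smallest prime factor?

2489 is odd.
Digit sum 23, not divisible by 3.
Ends in 9: not divisible by 5.
7: 2489 = 7·355 + 4
11: 2489 = 11·226 + 3
13: 2489 = 13·191 + 6
17: 2489 = 17·146 + 7
19: 2489 = 19·131

19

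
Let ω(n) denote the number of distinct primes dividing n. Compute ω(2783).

2

2783 = 11^2 · 23
2783 = 11^2 · 23, which has 2 distinct prime factors.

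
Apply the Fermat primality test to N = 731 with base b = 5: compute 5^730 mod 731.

5^1 ≡ 5 (mod 731)
5^2 ≡ 5^2 = 25 ≡ 25 (mod 731)
5^4 ≡ 25^2 = 625 ≡ 625 (mod 731)
5^8 ≡ 625^2 = 390625 ≡ 271 (mod 731)
5^16 ≡ 271^2 = 73441 ≡ 341 (mod 731)
5^32 ≡ 341^2 = 116281 ≡ 52 (mod 731)
5^64 ≡ 52^2 = 2704 ≡ 511 (mod 731)
5^128 ≡ 511^2 = 261121 ≡ 154 (mod 731)
5^256 ≡ 154^2 = 23716 ≡ 324 (mod 731)
5^512 ≡ 324^2 = 104976 ≡ 443 (mod 731)
730 = 512 + 128 + 64 + 16 + 8 + 2 in binary powers of 2.
So 5^730 ≡ 443 · 154 · 511 · 341 · 271 · 25 ≡ 298 (mod 731).
Since 298 ≠ 1, base 5 is a Fermat witness: 731 is composite.

298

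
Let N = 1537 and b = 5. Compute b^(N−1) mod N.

5^1 ≡ 5 (mod 1537)
5^2 ≡ 5^2 = 25 ≡ 25 (mod 1537)
5^4 ≡ 25^2 = 625 ≡ 625 (mod 1537)
5^8 ≡ 625^2 = 390625 ≡ 227 (mod 1537)
5^16 ≡ 227^2 = 51529 ≡ 808 (mod 1537)
5^32 ≡ 808^2 = 652864 ≡ 1176 (mod 1537)
5^64 ≡ 1176^2 = 1382976 ≡ 1213 (mod 1537)
5^128 ≡ 1213^2 = 1471369 ≡ 460 (mod 1537)
5^256 ≡ 460^2 = 211600 ≡ 1031 (mod 1537)
5^512 ≡ 1031^2 = 1062961 ≡ 894 (mod 1537)
5^1024 ≡ 894^2 = 799236 ≡ 1533 (mod 1537)
1536 = 1024 + 512 in binary powers of 2.
So 5^1536 ≡ 1533 · 894 ≡ 1035 (mod 1537).
Since 1035 ≠ 1, base 5 is a Fermat witness: 1537 is composite.

1035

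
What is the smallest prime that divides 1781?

13

1781 is odd.
Digit sum 17, not divisible by 3.
Ends in 1: not divisible by 5.
7: 1781 = 7·254 + 3
11: 1781 = 11·161 + 10
13: 1781 = 13·137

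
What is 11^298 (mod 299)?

127

11^1 ≡ 11 (mod 299)
11^2 ≡ 11^2 = 121 ≡ 121 (mod 299)
11^4 ≡ 121^2 = 14641 ≡ 289 (mod 299)
11^8 ≡ 289^2 = 83521 ≡ 100 (mod 299)
11^16 ≡ 100^2 = 10000 ≡ 133 (mod 299)
11^32 ≡ 133^2 = 17689 ≡ 48 (mod 299)
11^64 ≡ 48^2 = 2304 ≡ 211 (mod 299)
11^128 ≡ 211^2 = 44521 ≡ 269 (mod 299)
11^256 ≡ 269^2 = 72361 ≡ 3 (mod 299)
298 = 256 + 32 + 8 + 2 in binary powers of 2.
So 11^298 ≡ 3 · 48 · 100 · 121 ≡ 127 (mod 299).
Since 127 ≠ 1, base 11 is a Fermat witness: 299 is composite.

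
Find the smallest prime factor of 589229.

43

589229 is odd.
Digit sum 35, not divisible by 3.
Ends in 9: not divisible by 5.
7: 589229 = 7·84175 + 4
11: 589229 = 11·53566 + 3
13: 589229 = 13·45325 + 4
17: 589229 = 17·34660 + 9
19: 589229 = 19·31012 + 1
23: 589229 = 23·25618 + 15
29: 589229 = 29·20318 + 7
31: 589229 = 31·19007 + 12
37: 589229 = 37·15925 + 4
41: 589229 = 41·14371 + 18
43: 589229 = 43·13703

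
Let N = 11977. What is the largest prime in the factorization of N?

11977 = 7 · 1711
1711 = 29 · 59
59 is prime.
So 11977 = 7 · 29 · 59; the largest prime factor is 59.

59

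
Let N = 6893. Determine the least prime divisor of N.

6893 is odd.
Digit sum 26, not divisible by 3.
Ends in 3: not divisible by 5.
7: 6893 = 7·984 + 5
11: 6893 = 11·626 + 7
13: 6893 = 13·530 + 3
17: 6893 = 17·405 + 8
19: 6893 = 19·362 + 15
23: 6893 = 23·299 + 16
29: 6893 = 29·237 + 20
31: 6893 = 31·222 + 11
37: 6893 = 37·186 + 11
41: 6893 = 41·168 + 5
43: 6893 = 43·160 + 13
47: 6893 = 47·146 + 31
53: 6893 = 53·130 + 3
59: 6893 = 59·116 + 49
61: 6893 = 61·113

61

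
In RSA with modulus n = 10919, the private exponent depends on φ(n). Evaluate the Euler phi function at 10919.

Factor: 10919 = 61 · 179.
φ(10919) = (61−1) · (179−1) = 60 · 178 = 10680.

10680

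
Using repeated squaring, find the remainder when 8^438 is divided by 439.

8^1 ≡ 8 (mod 439)
8^2 ≡ 8^2 = 64 ≡ 64 (mod 439)
8^4 ≡ 64^2 = 4096 ≡ 145 (mod 439)
8^8 ≡ 145^2 = 21025 ≡ 392 (mod 439)
8^16 ≡ 392^2 = 153664 ≡ 14 (mod 439)
8^32 ≡ 14^2 = 196 ≡ 196 (mod 439)
8^64 ≡ 196^2 = 38416 ≡ 223 (mod 439)
8^128 ≡ 223^2 = 49729 ≡ 122 (mod 439)
8^256 ≡ 122^2 = 14884 ≡ 397 (mod 439)
438 = 256 + 128 + 32 + 16 + 4 + 2 in binary powers of 2.
So 8^438 ≡ 397 · 122 · 196 · 14 · 145 · 64 ≡ 1 (mod 439).
Since the result is 1, base 8 gives no evidence that 439 is composite.

1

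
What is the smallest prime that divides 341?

11

341 is odd.
Digit sum 8, not divisible by 3.
Ends in 1: not divisible by 5.
7: 341 = 7·48 + 5
11: 341 = 11·31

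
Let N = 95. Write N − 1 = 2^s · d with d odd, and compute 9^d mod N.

24

95 − 1 = 94 = 2^1 · 47, so d = 47.
9^1 ≡ 9 (mod 95)
9^2 ≡ 9^2 = 81 ≡ 81 (mod 95)
9^4 ≡ 81^2 = 6561 ≡ 6 (mod 95)
9^8 ≡ 6^2 = 36 ≡ 36 (mod 95)
9^16 ≡ 36^2 = 1296 ≡ 61 (mod 95)
9^32 ≡ 61^2 = 3721 ≡ 16 (mod 95)
47 = 32 + 8 + 4 + 2 + 1 in binary powers of 2.
So 9^47 ≡ 16 · 36 · 6 · 81 · 9 ≡ 24 (mod 95).
Squaring chain: 24; never reaches −1, so base 9 is a Miller–Rabin witness that 95 is composite.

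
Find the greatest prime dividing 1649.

1649 = 17 · 97
97 is prime.
So 1649 = 17 · 97; the largest prime factor is 97.

97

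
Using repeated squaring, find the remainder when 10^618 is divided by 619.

10^1 ≡ 10 (mod 619)
10^2 ≡ 10^2 = 100 ≡ 100 (mod 619)
10^4 ≡ 100^2 = 10000 ≡ 96 (mod 619)
10^8 ≡ 96^2 = 9216 ≡ 550 (mod 619)
10^16 ≡ 550^2 = 302500 ≡ 428 (mod 619)
10^32 ≡ 428^2 = 183184 ≡ 579 (mod 619)
10^64 ≡ 579^2 = 335241 ≡ 362 (mod 619)
10^128 ≡ 362^2 = 131044 ≡ 435 (mod 619)
10^256 ≡ 435^2 = 189225 ≡ 430 (mod 619)
10^512 ≡ 430^2 = 184900 ≡ 438 (mod 619)
618 = 512 + 64 + 32 + 8 + 2 in binary powers of 2.
So 10^618 ≡ 438 · 362 · 579 · 550 · 100 ≡ 1 (mod 619).
Since the result is 1, base 10 gives no evidence that 619 is composite.

1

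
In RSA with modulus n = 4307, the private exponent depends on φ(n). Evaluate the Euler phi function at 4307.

Factor: 4307 = 59 · 73.
φ(4307) = (59−1) · (73−1) = 58 · 72 = 4176.

4176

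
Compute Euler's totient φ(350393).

Factor: 350393 = 31 · 89 · 127.
φ(350393) = (31−1) · (89−1) · (127−1) = 30 · 88 · 126 = 332640.

332640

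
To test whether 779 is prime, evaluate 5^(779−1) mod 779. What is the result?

720

5^1 ≡ 5 (mod 779)
5^2 ≡ 5^2 = 25 ≡ 25 (mod 779)
5^4 ≡ 25^2 = 625 ≡ 625 (mod 779)
5^8 ≡ 625^2 = 390625 ≡ 346 (mod 779)
5^16 ≡ 346^2 = 119716 ≡ 529 (mod 779)
5^32 ≡ 529^2 = 279841 ≡ 180 (mod 779)
5^64 ≡ 180^2 = 32400 ≡ 461 (mod 779)
5^128 ≡ 461^2 = 212521 ≡ 633 (mod 779)
5^256 ≡ 633^2 = 400689 ≡ 283 (mod 779)
5^512 ≡ 283^2 = 80089 ≡ 631 (mod 779)
778 = 512 + 256 + 8 + 2 in binary powers of 2.
So 5^778 ≡ 631 · 283 · 346 · 25 ≡ 720 (mod 779).
Since 720 ≠ 1, base 5 is a Fermat witness: 779 is composite.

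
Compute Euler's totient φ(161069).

Factor: 161069 = 23 · 47 · 149.
φ(161069) = (23−1) · (47−1) · (149−1) = 22 · 46 · 148 = 149776.

149776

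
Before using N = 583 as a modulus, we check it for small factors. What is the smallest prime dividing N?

583 is odd.
Digit sum 16, not divisible by 3.
Ends in 3: not divisible by 5.
7: 583 = 7·83 + 2
11: 583 = 11·53

11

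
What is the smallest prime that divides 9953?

37

9953 is odd.
Digit sum 26, not divisible by 3.
Ends in 3: not divisible by 5.
7: 9953 = 7·1421 + 6
11: 9953 = 11·904 + 9
13: 9953 = 13·765 + 8
17: 9953 = 17·585 + 8
19: 9953 = 19·523 + 16
23: 9953 = 23·432 + 17
29: 9953 = 29·343 + 6
31: 9953 = 31·321 + 2
37: 9953 = 37·269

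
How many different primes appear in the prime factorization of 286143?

286143 = 3 · 95381
95381 = 11 · 8671
8671 = 13 · 667
667 = 23 · 29
286143 = 3 · 11 · 13 · 23 · 29, which has 5 distinct prime factors.

5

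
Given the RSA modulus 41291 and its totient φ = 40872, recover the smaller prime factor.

157

φ(n) = (p−1)(q−1) = n − (p+q) + 1, so p + q = 41291 − 40872 + 1 = 420.
p and q are the roots of t² − 420t + 41291 = 0.
Discriminant: 420² − 4·41291 = 176400 − 165164 = 11236; √11236 = 106.
q = (420 − 106)/2 = 157, p = (420 + 106)/2 = 263.
Check: 157 · 263 = 41291.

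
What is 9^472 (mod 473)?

9^1 ≡ 9 (mod 473)
9^2 ≡ 9^2 = 81 ≡ 81 (mod 473)
9^4 ≡ 81^2 = 6561 ≡ 412 (mod 473)
9^8 ≡ 412^2 = 169744 ≡ 410 (mod 473)
9^16 ≡ 410^2 = 168100 ≡ 185 (mod 473)
9^32 ≡ 185^2 = 34225 ≡ 169 (mod 473)
9^64 ≡ 169^2 = 28561 ≡ 181 (mod 473)
9^128 ≡ 181^2 = 32761 ≡ 124 (mod 473)
9^256 ≡ 124^2 = 15376 ≡ 240 (mod 473)
472 = 256 + 128 + 64 + 16 + 8 in binary powers of 2.
So 9^472 ≡ 240 · 124 · 181 · 185 · 410 ≡ 444 (mod 473).
Since 444 ≠ 1, base 9 is a Fermat witness: 473 is composite.

444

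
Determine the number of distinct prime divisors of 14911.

3

14911 = 13 · 1147
1147 = 31 · 37
14911 = 13 · 31 · 37, which has 3 distinct prime factors.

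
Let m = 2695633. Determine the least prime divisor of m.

53

2695633 is odd.
Digit sum 34, not divisible by 3.
Ends in 3: not divisible by 5.
7: 2695633 = 7·385090 + 3
11: 2695633 = 11·245057 + 6
13: 2695633 = 13·207356 + 5
17: 2695633 = 17·158566 + 11
19: 2695633 = 19·141875 + 8
23: 2695633 = 23·117201 + 10
29: 2695633 = 29·92952 + 25
31: 2695633 = 31·86955 + 28
37: 2695633 = 37·72854 + 35
41: 2695633 = 41·65747 + 6
43: 2695633 = 43·62689 + 6
47: 2695633 = 47·57353 + 42
53: 2695633 = 53·50861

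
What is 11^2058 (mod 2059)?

289

11^1 ≡ 11 (mod 2059)
11^2 ≡ 11^2 = 121 ≡ 121 (mod 2059)
11^4 ≡ 121^2 = 14641 ≡ 228 (mod 2059)
11^8 ≡ 228^2 = 51984 ≡ 509 (mod 2059)
11^16 ≡ 509^2 = 259081 ≡ 1706 (mod 2059)
11^32 ≡ 1706^2 = 2910436 ≡ 1069 (mod 2059)
11^64 ≡ 1069^2 = 1142761 ≡ 16 (mod 2059)
11^128 ≡ 16^2 = 256 ≡ 256 (mod 2059)
11^256 ≡ 256^2 = 65536 ≡ 1707 (mod 2059)
11^512 ≡ 1707^2 = 2913849 ≡ 364 (mod 2059)
11^1024 ≡ 364^2 = 132496 ≡ 720 (mod 2059)
11^2048 ≡ 720^2 = 518400 ≡ 1591 (mod 2059)
2058 = 2048 + 8 + 2 in binary powers of 2.
So 11^2058 ≡ 1591 · 509 · 121 ≡ 289 (mod 2059).
Since 289 ≠ 1, base 11 is a Fermat witness: 2059 is composite.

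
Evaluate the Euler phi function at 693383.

Factor: 693383 = 67 · 79 · 131.
φ(693383) = (67−1) · (79−1) · (131−1) = 66 · 78 · 130 = 669240.

669240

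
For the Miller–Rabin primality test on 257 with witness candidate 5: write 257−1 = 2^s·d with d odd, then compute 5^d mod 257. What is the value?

257 − 1 = 256 = 2^8 · 1, so d = 1.
5^1 ≡ 5 (mod 257)
1 = 1 in binary powers of 2.
So 5^1 ≡ 5 ≡ 5 (mod 257).
Squaring chain: 5 → 25 → 111 → 242 → 225 → 253 → 16 → 256; reaches −1, so base 5 does not prove 257 composite.

5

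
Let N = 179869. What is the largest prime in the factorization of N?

179869 = 43 · 4183
4183 = 47 · 89
89 is prime.
So 179869 = 43 · 47 · 89; the largest prime factor is 89.

89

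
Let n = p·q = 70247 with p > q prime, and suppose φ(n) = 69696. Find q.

199

φ(n) = (p−1)(q−1) = n − (p+q) + 1, so p + q = 70247 − 69696 + 1 = 552.
p and q are the roots of t² − 552t + 70247 = 0.
Discriminant: 552² − 4·70247 = 304704 − 280988 = 23716; √23716 = 154.
q = (552 − 154)/2 = 199, p = (552 + 154)/2 = 353.
Check: 199 · 353 = 70247.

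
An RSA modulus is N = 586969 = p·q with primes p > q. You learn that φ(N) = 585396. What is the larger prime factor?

967

φ(n) = (p−1)(q−1) = n − (p+q) + 1, so p + q = 586969 − 585396 + 1 = 1574.
p and q are the roots of t² − 1574t + 586969 = 0.
Discriminant: 1574² − 4·586969 = 2477476 − 2347876 = 129600; √129600 = 360.
q = (1574 − 360)/2 = 607, p = (1574 + 360)/2 = 967.
Check: 607 · 967 = 586969.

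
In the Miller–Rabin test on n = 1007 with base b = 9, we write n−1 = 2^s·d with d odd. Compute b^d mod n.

188

1007 − 1 = 1006 = 2^1 · 503, so d = 503.
9^1 ≡ 9 (mod 1007)
9^2 ≡ 9^2 = 81 ≡ 81 (mod 1007)
9^4 ≡ 81^2 = 6561 ≡ 519 (mod 1007)
9^8 ≡ 519^2 = 269361 ≡ 492 (mod 1007)
9^16 ≡ 492^2 = 242064 ≡ 384 (mod 1007)
9^32 ≡ 384^2 = 147456 ≡ 434 (mod 1007)
9^64 ≡ 434^2 = 188356 ≡ 47 (mod 1007)
9^128 ≡ 47^2 = 2209 ≡ 195 (mod 1007)
9^256 ≡ 195^2 = 38025 ≡ 766 (mod 1007)
503 = 256 + 128 + 64 + 32 + 16 + 4 + 2 + 1 in binary powers of 2.
So 9^503 ≡ 766 · 195 · 47 · 434 · 384 · 519 · 81 · 9 ≡ 188 (mod 1007).
Squaring chain: 188; never reaches −1, so base 9 is a Miller–Rabin witness that 1007 is composite.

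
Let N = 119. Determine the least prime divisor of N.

7

119 is odd.
Digit sum 11, not divisible by 3.
Ends in 9: not divisible by 5.
7: 119 = 7·17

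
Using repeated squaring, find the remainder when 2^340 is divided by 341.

1

2^1 ≡ 2 (mod 341)
2^2 ≡ 2^2 = 4 ≡ 4 (mod 341)
2^4 ≡ 4^2 = 16 ≡ 16 (mod 341)
2^8 ≡ 16^2 = 256 ≡ 256 (mod 341)
2^16 ≡ 256^2 = 65536 ≡ 64 (mod 341)
2^32 ≡ 64^2 = 4096 ≡ 4 (mod 341)
2^64 ≡ 4^2 = 16 ≡ 16 (mod 341)
2^128 ≡ 16^2 = 256 ≡ 256 (mod 341)
2^256 ≡ 256^2 = 65536 ≡ 64 (mod 341)
340 = 256 + 64 + 16 + 4 in binary powers of 2.
So 2^340 ≡ 64 · 16 · 64 · 16 ≡ 1 (mod 341).
Since the result is 1, base 2 gives no evidence that 341 is composite.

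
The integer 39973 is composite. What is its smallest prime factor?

71

39973 is odd.
Digit sum 31, not divisible by 3.
Ends in 3: not divisible by 5.
7: 39973 = 7·5710 + 3
11: 39973 = 11·3633 + 10
13: 39973 = 13·3074 + 11
17: 39973 = 17·2351 + 6
19: 39973 = 19·2103 + 16
23: 39973 = 23·1737 + 22
29: 39973 = 29·1378 + 11
31: 39973 = 31·1289 + 14
37: 39973 = 37·1080 + 13
41: 39973 = 41·974 + 39
43: 39973 = 43·929 + 26
47: 39973 = 47·850 + 23
53: 39973 = 53·754 + 11
59: 39973 = 59·677 + 30
61: 39973 = 61·655 + 18
67: 39973 = 67·596 + 41
71: 39973 = 71·563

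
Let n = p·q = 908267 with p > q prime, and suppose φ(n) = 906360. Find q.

φ(n) = (p−1)(q−1) = n − (p+q) + 1, so p + q = 908267 − 906360 + 1 = 1908.
p and q are the roots of t² − 1908t + 908267 = 0.
Discriminant: 1908² − 4·908267 = 3640464 − 3633068 = 7396; √7396 = 86.
q = (1908 − 86)/2 = 911, p = (1908 + 86)/2 = 997.
Check: 911 · 997 = 908267.

911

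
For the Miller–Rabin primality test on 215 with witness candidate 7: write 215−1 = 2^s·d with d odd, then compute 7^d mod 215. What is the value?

215 − 1 = 214 = 2^1 · 107, so d = 107.
7^1 ≡ 7 (mod 215)
7^2 ≡ 7^2 = 49 ≡ 49 (mod 215)
7^4 ≡ 49^2 = 2401 ≡ 36 (mod 215)
7^8 ≡ 36^2 = 1296 ≡ 6 (mod 215)
7^16 ≡ 6^2 = 36 ≡ 36 (mod 215)
7^32 ≡ 36^2 = 1296 ≡ 6 (mod 215)
7^64 ≡ 6^2 = 36 ≡ 36 (mod 215)
107 = 64 + 32 + 8 + 2 + 1 in binary powers of 2.
So 7^107 ≡ 36 · 6 · 6 · 49 · 7 ≡ 123 (mod 215).
Squaring chain: 123; never reaches −1, so base 7 is a Miller–Rabin witness that 215 is composite.

123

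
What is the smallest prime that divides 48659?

48659 is odd.
Digit sum 32, not divisible by 3.
Ends in 9: not divisible by 5.
7: 48659 = 7·6951 + 2
11: 48659 = 11·4423 + 6
13: 48659 = 13·3743

13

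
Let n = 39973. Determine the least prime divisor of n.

39973 is odd.
Digit sum 31, not divisible by 3.
Ends in 3: not divisible by 5.
7: 39973 = 7·5710 + 3
11: 39973 = 11·3633 + 10
13: 39973 = 13·3074 + 11
17: 39973 = 17·2351 + 6
19: 39973 = 19·2103 + 16
23: 39973 = 23·1737 + 22
29: 39973 = 29·1378 + 11
31: 39973 = 31·1289 + 14
37: 39973 = 37·1080 + 13
41: 39973 = 41·974 + 39
43: 39973 = 43·929 + 26
47: 39973 = 47·850 + 23
53: 39973 = 53·754 + 11
59: 39973 = 59·677 + 30
61: 39973 = 61·655 + 18
67: 39973 = 67·596 + 41
71: 39973 = 71·563

71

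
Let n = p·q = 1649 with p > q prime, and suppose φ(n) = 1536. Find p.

φ(n) = (p−1)(q−1) = n − (p+q) + 1, so p + q = 1649 − 1536 + 1 = 114.
p and q are the roots of t² − 114t + 1649 = 0.
Discriminant: 114² − 4·1649 = 12996 − 6596 = 6400; √6400 = 80.
q = (114 − 80)/2 = 17, p = (114 + 80)/2 = 97.
Check: 17 · 97 = 1649.

97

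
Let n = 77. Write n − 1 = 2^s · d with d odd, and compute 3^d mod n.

77 − 1 = 76 = 2^2 · 19, so d = 19.
3^1 ≡ 3 (mod 77)
3^2 ≡ 3^2 = 9 ≡ 9 (mod 77)
3^4 ≡ 9^2 = 81 ≡ 4 (mod 77)
3^8 ≡ 4^2 = 16 ≡ 16 (mod 77)
3^16 ≡ 16^2 = 256 ≡ 25 (mod 77)
19 = 16 + 2 + 1 in binary powers of 2.
So 3^19 ≡ 25 · 9 · 3 ≡ 59 (mod 77).
Squaring chain: 59 → 16; never reaches −1, so base 3 is a Miller–Rabin witness that 77 is composite.

59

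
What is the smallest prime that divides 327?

327 is odd.
Digit sum 12, divisible by 3.

3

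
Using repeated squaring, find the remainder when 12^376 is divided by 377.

12^1 ≡ 12 (mod 377)
12^2 ≡ 12^2 = 144 ≡ 144 (mod 377)
12^4 ≡ 144^2 = 20736 ≡ 1 (mod 377)
12^8 ≡ 1^2 = 1 ≡ 1 (mod 377)
12^16 ≡ 1^2 = 1 ≡ 1 (mod 377)
12^32 ≡ 1^2 = 1 ≡ 1 (mod 377)
12^64 ≡ 1^2 = 1 ≡ 1 (mod 377)
12^128 ≡ 1^2 = 1 ≡ 1 (mod 377)
12^256 ≡ 1^2 = 1 ≡ 1 (mod 377)
376 = 256 + 64 + 32 + 16 + 8 in binary powers of 2.
So 12^376 ≡ 1 · 1 · 1 · 1 · 1 ≡ 1 (mod 377).
Since the result is 1, base 12 gives no evidence that 377 is composite.

1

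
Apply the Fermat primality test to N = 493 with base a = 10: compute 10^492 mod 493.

132

10^1 ≡ 10 (mod 493)
10^2 ≡ 10^2 = 100 ≡ 100 (mod 493)
10^4 ≡ 100^2 = 10000 ≡ 140 (mod 493)
10^8 ≡ 140^2 = 19600 ≡ 373 (mod 493)
10^16 ≡ 373^2 = 139129 ≡ 103 (mod 493)
10^32 ≡ 103^2 = 10609 ≡ 256 (mod 493)
10^64 ≡ 256^2 = 65536 ≡ 460 (mod 493)
10^128 ≡ 460^2 = 211600 ≡ 103 (mod 493)
10^256 ≡ 103^2 = 10609 ≡ 256 (mod 493)
492 = 256 + 128 + 64 + 32 + 8 + 4 in binary powers of 2.
So 10^492 ≡ 256 · 103 · 460 · 256 · 373 · 140 ≡ 132 (mod 493).
Since 132 ≠ 1, base 10 is a Fermat witness: 493 is composite.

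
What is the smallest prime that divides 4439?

23

4439 is odd.
Digit sum 20, not divisible by 3.
Ends in 9: not divisible by 5.
7: 4439 = 7·634 + 1
11: 4439 = 11·403 + 6
13: 4439 = 13·341 + 6
17: 4439 = 17·261 + 2
19: 4439 = 19·233 + 12
23: 4439 = 23·193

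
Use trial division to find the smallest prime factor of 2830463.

2830463 is odd.
Digit sum 26, not divisible by 3.
Ends in 3: not divisible by 5.
7: 2830463 = 7·404351 + 6
11: 2830463 = 11·257314 + 9
13: 2830463 = 13·217727 + 12
17: 2830463 = 17·166497 + 14
19: 2830463 = 19·148971 + 14
23: 2830463 = 23·123063 + 14
29: 2830463 = 29·97602 + 5
31: 2830463 = 31·91305 + 8
37: 2830463 = 37·76499

37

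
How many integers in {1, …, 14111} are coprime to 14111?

13872

Factor: 14111 = 103 · 137.
φ(14111) = (103−1) · (137−1) = 102 · 136 = 13872.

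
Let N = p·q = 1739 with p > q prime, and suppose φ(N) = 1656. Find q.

φ(n) = (p−1)(q−1) = n − (p+q) + 1, so p + q = 1739 − 1656 + 1 = 84.
p and q are the roots of t² − 84t + 1739 = 0.
Discriminant: 84² − 4·1739 = 7056 − 6956 = 100; √100 = 10.
q = (84 − 10)/2 = 37, p = (84 + 10)/2 = 47.
Check: 37 · 47 = 1739.

37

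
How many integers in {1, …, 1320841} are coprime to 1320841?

Factor: 1320841 = 47 · 157 · 179.
φ(1320841) = (47−1) · (157−1) · (179−1) = 46 · 156 · 178 = 1277328.

1277328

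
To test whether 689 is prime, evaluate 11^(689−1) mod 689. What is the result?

289

11^1 ≡ 11 (mod 689)
11^2 ≡ 11^2 = 121 ≡ 121 (mod 689)
11^4 ≡ 121^2 = 14641 ≡ 172 (mod 689)
11^8 ≡ 172^2 = 29584 ≡ 646 (mod 689)
11^16 ≡ 646^2 = 417316 ≡ 471 (mod 689)
11^32 ≡ 471^2 = 221841 ≡ 672 (mod 689)
11^64 ≡ 672^2 = 451584 ≡ 289 (mod 689)
11^128 ≡ 289^2 = 83521 ≡ 152 (mod 689)
11^256 ≡ 152^2 = 23104 ≡ 367 (mod 689)
11^512 ≡ 367^2 = 134689 ≡ 334 (mod 689)
688 = 512 + 128 + 32 + 16 in binary powers of 2.
So 11^688 ≡ 334 · 152 · 672 · 471 ≡ 289 (mod 689).
Since 289 ≠ 1, base 11 is a Fermat witness: 689 is composite.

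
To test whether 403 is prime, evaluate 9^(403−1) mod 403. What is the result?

157

9^1 ≡ 9 (mod 403)
9^2 ≡ 9^2 = 81 ≡ 81 (mod 403)
9^4 ≡ 81^2 = 6561 ≡ 113 (mod 403)
9^8 ≡ 113^2 = 12769 ≡ 276 (mod 403)
9^16 ≡ 276^2 = 76176 ≡ 9 (mod 403)
9^32 ≡ 9^2 = 81 ≡ 81 (mod 403)
9^64 ≡ 81^2 = 6561 ≡ 113 (mod 403)
9^128 ≡ 113^2 = 12769 ≡ 276 (mod 403)
9^256 ≡ 276^2 = 76176 ≡ 9 (mod 403)
402 = 256 + 128 + 16 + 2 in binary powers of 2.
So 9^402 ≡ 9 · 276 · 9 · 81 ≡ 157 (mod 403).
Since 157 ≠ 1, base 9 is a Fermat witness: 403 is composite.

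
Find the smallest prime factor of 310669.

310669 is odd.
Digit sum 25, not divisible by 3.
Ends in 9: not divisible by 5.
7: 310669 = 7·44381 + 2
11: 310669 = 11·28242 + 7
13: 310669 = 13·23897 + 8
17: 310669 = 17·18274 + 11
19: 310669 = 19·16351

19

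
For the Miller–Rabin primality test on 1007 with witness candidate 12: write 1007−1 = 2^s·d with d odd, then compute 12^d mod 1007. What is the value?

198

1007 − 1 = 1006 = 2^1 · 503, so d = 503.
12^1 ≡ 12 (mod 1007)
12^2 ≡ 12^2 = 144 ≡ 144 (mod 1007)
12^4 ≡ 144^2 = 20736 ≡ 596 (mod 1007)
12^8 ≡ 596^2 = 355216 ≡ 752 (mod 1007)
12^16 ≡ 752^2 = 565504 ≡ 577 (mod 1007)
12^32 ≡ 577^2 = 332929 ≡ 619 (mod 1007)
12^64 ≡ 619^2 = 383161 ≡ 501 (mod 1007)
12^128 ≡ 501^2 = 251001 ≡ 258 (mod 1007)
12^256 ≡ 258^2 = 66564 ≡ 102 (mod 1007)
503 = 256 + 128 + 64 + 32 + 16 + 4 + 2 + 1 in binary powers of 2.
So 12^503 ≡ 102 · 258 · 501 · 619 · 577 · 596 · 144 · 12 ≡ 198 (mod 1007).
Squaring chain: 198; never reaches −1, so base 12 is a Miller–Rabin witness that 1007 is composite.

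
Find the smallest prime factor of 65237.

89

65237 is odd.
Digit sum 23, not divisible by 3.
Ends in 7: not divisible by 5.
7: 65237 = 7·9319 + 4
11: 65237 = 11·5930 + 7
13: 65237 = 13·5018 + 3
17: 65237 = 17·3837 + 8
19: 65237 = 19·3433 + 10
23: 65237 = 23·2836 + 9
29: 65237 = 29·2249 + 16
31: 65237 = 31·2104 + 13
37: 65237 = 37·1763 + 6
41: 65237 = 41·1591 + 6
43: 65237 = 43·1517 + 6
47: 65237 = 47·1388 + 1
53: 65237 = 53·1230 + 47
59: 65237 = 59·1105 + 42
61: 65237 = 61·1069 + 28
67: 65237 = 67·973 + 46
71: 65237 = 71·918 + 59
73: 65237 = 73·893 + 48
79: 65237 = 79·825 + 62
83: 65237 = 83·785 + 82
89: 65237 = 89·733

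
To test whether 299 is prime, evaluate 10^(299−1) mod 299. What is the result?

289

10^1 ≡ 10 (mod 299)
10^2 ≡ 10^2 = 100 ≡ 100 (mod 299)
10^4 ≡ 100^2 = 10000 ≡ 133 (mod 299)
10^8 ≡ 133^2 = 17689 ≡ 48 (mod 299)
10^16 ≡ 48^2 = 2304 ≡ 211 (mod 299)
10^32 ≡ 211^2 = 44521 ≡ 269 (mod 299)
10^64 ≡ 269^2 = 72361 ≡ 3 (mod 299)
10^128 ≡ 3^2 = 9 ≡ 9 (mod 299)
10^256 ≡ 9^2 = 81 ≡ 81 (mod 299)
298 = 256 + 32 + 8 + 2 in binary powers of 2.
So 10^298 ≡ 81 · 269 · 48 · 100 ≡ 289 (mod 299).
Since 289 ≠ 1, base 10 is a Fermat witness: 299 is composite.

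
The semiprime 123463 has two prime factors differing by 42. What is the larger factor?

Since p = q + 42, we have 123463 = q(q + 42), so q² + 42q − 123463 = 0.
Discriminant: 42² + 4·123463 = 1764 + 493852 = 495616; √495616 = 704.
q = (−42 + 704)/2 = 331, and p = q + 42 = 373.
Check: 331 · 373 = 123463.

373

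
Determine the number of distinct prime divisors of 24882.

5

24882 = 2 · 12441
12441 = 3 · 4147
4147 = 11 · 377
377 = 13 · 29
24882 = 2 · 3 · 11 · 13 · 29, which has 5 distinct prime factors.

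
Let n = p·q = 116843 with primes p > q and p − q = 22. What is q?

331

Since p = q + 22, we have 116843 = q(q + 22), so q² + 22q − 116843 = 0.
Discriminant: 22² + 4·116843 = 484 + 467372 = 467856; √467856 = 684.
q = (−22 + 684)/2 = 331, and p = q + 22 = 353.
Check: 331 · 353 = 116843.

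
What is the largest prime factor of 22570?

22570 = 2 · 11285
11285 = 5 · 2257
2257 = 37 · 61
61 is prime.
So 22570 = 2 · 5 · 37 · 61; the largest prime factor is 61.

61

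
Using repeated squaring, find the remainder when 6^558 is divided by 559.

259

6^1 ≡ 6 (mod 559)
6^2 ≡ 6^2 = 36 ≡ 36 (mod 559)
6^4 ≡ 36^2 = 1296 ≡ 178 (mod 559)
6^8 ≡ 178^2 = 31684 ≡ 380 (mod 559)
6^16 ≡ 380^2 = 144400 ≡ 178 (mod 559)
6^32 ≡ 178^2 = 31684 ≡ 380 (mod 559)
6^64 ≡ 380^2 = 144400 ≡ 178 (mod 559)
6^128 ≡ 178^2 = 31684 ≡ 380 (mod 559)
6^256 ≡ 380^2 = 144400 ≡ 178 (mod 559)
6^512 ≡ 178^2 = 31684 ≡ 380 (mod 559)
558 = 512 + 32 + 8 + 4 + 2 in binary powers of 2.
So 6^558 ≡ 380 · 380 · 380 · 178 · 36 ≡ 259 (mod 559).
Since 259 ≠ 1, base 6 is a Fermat witness: 559 is composite.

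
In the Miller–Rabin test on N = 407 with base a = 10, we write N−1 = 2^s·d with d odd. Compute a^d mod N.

285

407 − 1 = 406 = 2^1 · 203, so d = 203.
10^1 ≡ 10 (mod 407)
10^2 ≡ 10^2 = 100 ≡ 100 (mod 407)
10^4 ≡ 100^2 = 10000 ≡ 232 (mod 407)
10^8 ≡ 232^2 = 53824 ≡ 100 (mod 407)
10^16 ≡ 100^2 = 10000 ≡ 232 (mod 407)
10^32 ≡ 232^2 = 53824 ≡ 100 (mod 407)
10^64 ≡ 100^2 = 10000 ≡ 232 (mod 407)
10^128 ≡ 232^2 = 53824 ≡ 100 (mod 407)
203 = 128 + 64 + 8 + 2 + 1 in binary powers of 2.
So 10^203 ≡ 100 · 232 · 100 · 100 · 10 ≡ 285 (mod 407).
Squaring chain: 285; never reaches −1, so base 10 is a Miller–Rabin witness that 407 is composite.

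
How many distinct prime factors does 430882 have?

430882 = 2 · 215441
215441 = 17 · 12673
12673 = 19 · 667
667 = 23 · 29
430882 = 2 · 17 · 19 · 23 · 29, which has 5 distinct prime factors.

5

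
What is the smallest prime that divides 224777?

224777 is odd.
Digit sum 29, not divisible by 3.
Ends in 7: not divisible by 5.
7: 224777 = 7·32111

7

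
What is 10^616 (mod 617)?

1

10^1 ≡ 10 (mod 617)
10^2 ≡ 10^2 = 100 ≡ 100 (mod 617)
10^4 ≡ 100^2 = 10000 ≡ 128 (mod 617)
10^8 ≡ 128^2 = 16384 ≡ 342 (mod 617)
10^16 ≡ 342^2 = 116964 ≡ 351 (mod 617)
10^32 ≡ 351^2 = 123201 ≡ 418 (mod 617)
10^64 ≡ 418^2 = 174724 ≡ 113 (mod 617)
10^128 ≡ 113^2 = 12769 ≡ 429 (mod 617)
10^256 ≡ 429^2 = 184041 ≡ 175 (mod 617)
10^512 ≡ 175^2 = 30625 ≡ 392 (mod 617)
616 = 512 + 64 + 32 + 8 in binary powers of 2.
So 10^616 ≡ 392 · 113 · 418 · 342 ≡ 1 (mod 617).
Since the result is 1, base 10 gives no evidence that 617 is composite.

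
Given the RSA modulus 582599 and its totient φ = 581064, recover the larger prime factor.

φ(n) = (p−1)(q−1) = n − (p+q) + 1, so p + q = 582599 − 581064 + 1 = 1536.
p and q are the roots of t² − 1536t + 582599 = 0.
Discriminant: 1536² − 4·582599 = 2359296 − 2330396 = 28900; √28900 = 170.
q = (1536 − 170)/2 = 683, p = (1536 + 170)/2 = 853.
Check: 683 · 853 = 582599.

853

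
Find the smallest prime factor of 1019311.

31

1019311 is odd.
Digit sum 16, not divisible by 3.
Ends in 1: not divisible by 5.
7: 1019311 = 7·145615 + 6
11: 1019311 = 11·92664 + 7
13: 1019311 = 13·78408 + 7
17: 1019311 = 17·59959 + 8
19: 1019311 = 19·53647 + 18
23: 1019311 = 23·44317 + 20
29: 1019311 = 29·35148 + 19
31: 1019311 = 31·32881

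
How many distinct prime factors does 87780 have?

6

87780 = 2^2 · 21945
21945 = 3 · 7315
7315 = 5 · 1463
1463 = 7 · 209
209 = 11 · 19
87780 = 2^2 · 3 · 5 · 7 · 11 · 19, which has 6 distinct prime factors.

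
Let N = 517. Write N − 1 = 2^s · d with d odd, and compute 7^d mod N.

316

517 − 1 = 516 = 2^2 · 129, so d = 129.
7^1 ≡ 7 (mod 517)
7^2 ≡ 7^2 = 49 ≡ 49 (mod 517)
7^4 ≡ 49^2 = 2401 ≡ 333 (mod 517)
7^8 ≡ 333^2 = 110889 ≡ 251 (mod 517)
7^16 ≡ 251^2 = 63001 ≡ 444 (mod 517)
7^32 ≡ 444^2 = 197136 ≡ 159 (mod 517)
7^64 ≡ 159^2 = 25281 ≡ 465 (mod 517)
7^128 ≡ 465^2 = 216225 ≡ 119 (mod 517)
129 = 128 + 1 in binary powers of 2.
So 7^129 ≡ 119 · 7 ≡ 316 (mod 517).
Squaring chain: 316 → 75; never reaches −1, so base 7 is a Miller–Rabin witness that 517 is composite.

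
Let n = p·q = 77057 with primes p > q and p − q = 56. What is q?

Since p = q + 56, we have 77057 = q(q + 56), so q² + 56q − 77057 = 0.
Discriminant: 56² + 4·77057 = 3136 + 308228 = 311364; √311364 = 558.
q = (−56 + 558)/2 = 251, and p = q + 56 = 307.
Check: 251 · 307 = 77057.

251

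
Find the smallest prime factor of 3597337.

43

3597337 is odd.
Digit sum 37, not divisible by 3.
Ends in 7: not divisible by 5.
7: 3597337 = 7·513905 + 2
11: 3597337 = 11·327030 + 7
13: 3597337 = 13·276718 + 3
17: 3597337 = 17·211608 + 1
19: 3597337 = 19·189333 + 10
23: 3597337 = 23·156405 + 22
29: 3597337 = 29·124046 + 3
31: 3597337 = 31·116043 + 4
37: 3597337 = 37·97225 + 12
41: 3597337 = 41·87739 + 38
43: 3597337 = 43·83659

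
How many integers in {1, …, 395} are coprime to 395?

Factor: 395 = 5 · 79.
φ(395) = (5−1) · (79−1) = 4 · 78 = 312.

312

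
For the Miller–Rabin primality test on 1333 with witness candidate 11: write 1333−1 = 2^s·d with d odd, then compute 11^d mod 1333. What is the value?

1333 − 1 = 1332 = 2^2 · 333, so d = 333.
11^1 ≡ 11 (mod 1333)
11^2 ≡ 11^2 = 121 ≡ 121 (mod 1333)
11^4 ≡ 121^2 = 14641 ≡ 1311 (mod 1333)
11^8 ≡ 1311^2 = 1718721 ≡ 484 (mod 1333)
11^16 ≡ 484^2 = 234256 ≡ 981 (mod 1333)
11^32 ≡ 981^2 = 962361 ≡ 1268 (mod 1333)
11^64 ≡ 1268^2 = 1607824 ≡ 226 (mod 1333)
11^128 ≡ 226^2 = 51076 ≡ 422 (mod 1333)
11^256 ≡ 422^2 = 178084 ≡ 795 (mod 1333)
333 = 256 + 64 + 8 + 4 + 1 in binary powers of 2.
So 11^333 ≡ 795 · 226 · 484 · 1311 · 11 ≡ 494 (mod 1333).
Squaring chain: 494 → 97; never reaches −1, so base 11 is a Miller–Rabin witness that 1333 is composite.

494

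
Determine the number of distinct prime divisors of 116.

2

116 = 2^2 · 29
116 = 2^2 · 29, which has 2 distinct prime factors.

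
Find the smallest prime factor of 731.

731 is odd.
Digit sum 11, not divisible by 3.
Ends in 1: not divisible by 5.
7: 731 = 7·104 + 3
11: 731 = 11·66 + 5
13: 731 = 13·56 + 3
17: 731 = 17·43

17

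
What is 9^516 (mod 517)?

9^1 ≡ 9 (mod 517)
9^2 ≡ 9^2 = 81 ≡ 81 (mod 517)
9^4 ≡ 81^2 = 6561 ≡ 357 (mod 517)
9^8 ≡ 357^2 = 127449 ≡ 267 (mod 517)
9^16 ≡ 267^2 = 71289 ≡ 460 (mod 517)
9^32 ≡ 460^2 = 211600 ≡ 147 (mod 517)
9^64 ≡ 147^2 = 21609 ≡ 412 (mod 517)
9^128 ≡ 412^2 = 169744 ≡ 168 (mod 517)
9^256 ≡ 168^2 = 28224 ≡ 306 (mod 517)
9^512 ≡ 306^2 = 93636 ≡ 59 (mod 517)
516 = 512 + 4 in binary powers of 2.
So 9^516 ≡ 59 · 357 ≡ 383 (mod 517).
Since 383 ≠ 1, base 9 is a Fermat witness: 517 is composite.

383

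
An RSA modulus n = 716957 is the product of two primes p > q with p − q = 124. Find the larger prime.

Since p = q + 124, we have 716957 = q(q + 124), so q² + 124q − 716957 = 0.
Discriminant: 124² + 4·716957 = 15376 + 2867828 = 2883204; √2883204 = 1698.
q = (−124 + 1698)/2 = 787, and p = q + 124 = 911.
Check: 787 · 911 = 716957.

911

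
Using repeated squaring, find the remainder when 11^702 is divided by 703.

11^1 ≡ 11 (mod 703)
11^2 ≡ 11^2 = 121 ≡ 121 (mod 703)
11^4 ≡ 121^2 = 14641 ≡ 581 (mod 703)
11^8 ≡ 581^2 = 337561 ≡ 121 (mod 703)
11^16 ≡ 121^2 = 14641 ≡ 581 (mod 703)
11^32 ≡ 581^2 = 337561 ≡ 121 (mod 703)
11^64 ≡ 121^2 = 14641 ≡ 581 (mod 703)
11^128 ≡ 581^2 = 337561 ≡ 121 (mod 703)
11^256 ≡ 121^2 = 14641 ≡ 581 (mod 703)
11^512 ≡ 581^2 = 337561 ≡ 121 (mod 703)
702 = 512 + 128 + 32 + 16 + 8 + 4 + 2 in binary powers of 2.
So 11^702 ≡ 121 · 121 · 121 · 581 · 121 · 581 · 121 ≡ 1 (mod 703).
Since the result is 1, base 11 gives no evidence that 703 is composite.

1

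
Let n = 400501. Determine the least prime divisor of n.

400501 is odd.
Digit sum 10, not divisible by 3.
Ends in 1: not divisible by 5.
7: 400501 = 7·57214 + 3
11: 400501 = 11·36409 + 2
13: 400501 = 13·30807 + 10
17: 400501 = 17·23558 + 15
19: 400501 = 19·21079

19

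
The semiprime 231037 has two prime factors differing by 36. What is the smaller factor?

Since p = q + 36, we have 231037 = q(q + 36), so q² + 36q − 231037 = 0.
Discriminant: 36² + 4·231037 = 1296 + 924148 = 925444; √925444 = 962.
q = (−36 + 962)/2 = 463, and p = q + 36 = 499.
Check: 463 · 499 = 231037.

463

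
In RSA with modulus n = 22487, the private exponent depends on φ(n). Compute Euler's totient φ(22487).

22176

Factor: 22487 = 113 · 199.
φ(22487) = (113−1) · (199−1) = 112 · 198 = 22176.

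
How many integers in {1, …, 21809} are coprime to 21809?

Factor: 21809 = 113 · 193.
φ(21809) = (113−1) · (193−1) = 112 · 192 = 21504.

21504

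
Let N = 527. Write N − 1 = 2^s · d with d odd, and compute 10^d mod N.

107

527 − 1 = 526 = 2^1 · 263, so d = 263.
10^1 ≡ 10 (mod 527)
10^2 ≡ 10^2 = 100 ≡ 100 (mod 527)
10^4 ≡ 100^2 = 10000 ≡ 514 (mod 527)
10^8 ≡ 514^2 = 264196 ≡ 169 (mod 527)
10^16 ≡ 169^2 = 28561 ≡ 103 (mod 527)
10^32 ≡ 103^2 = 10609 ≡ 69 (mod 527)
10^64 ≡ 69^2 = 4761 ≡ 18 (mod 527)
10^128 ≡ 18^2 = 324 ≡ 324 (mod 527)
10^256 ≡ 324^2 = 104976 ≡ 103 (mod 527)
263 = 256 + 4 + 2 + 1 in binary powers of 2.
So 10^263 ≡ 103 · 514 · 100 · 10 ≡ 107 (mod 527).
Squaring chain: 107; never reaches −1, so base 10 is a Miller–Rabin witness that 527 is composite.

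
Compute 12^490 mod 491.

12^1 ≡ 12 (mod 491)
12^2 ≡ 12^2 = 144 ≡ 144 (mod 491)
12^4 ≡ 144^2 = 20736 ≡ 114 (mod 491)
12^8 ≡ 114^2 = 12996 ≡ 230 (mod 491)
12^16 ≡ 230^2 = 52900 ≡ 363 (mod 491)
12^32 ≡ 363^2 = 131769 ≡ 181 (mod 491)
12^64 ≡ 181^2 = 32761 ≡ 355 (mod 491)
12^128 ≡ 355^2 = 126025 ≡ 329 (mod 491)
12^256 ≡ 329^2 = 108241 ≡ 221 (mod 491)
490 = 256 + 128 + 64 + 32 + 8 + 2 in binary powers of 2.
So 12^490 ≡ 221 · 329 · 355 · 181 · 230 · 144 ≡ 1 (mod 491).
Since the result is 1, base 12 gives no evidence that 491 is composite.

1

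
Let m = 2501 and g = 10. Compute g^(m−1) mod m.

10^1 ≡ 10 (mod 2501)
10^2 ≡ 10^2 = 100 ≡ 100 (mod 2501)
10^4 ≡ 100^2 = 10000 ≡ 2497 (mod 2501)
10^8 ≡ 2497^2 = 6235009 ≡ 16 (mod 2501)
10^16 ≡ 16^2 = 256 ≡ 256 (mod 2501)
10^32 ≡ 256^2 = 65536 ≡ 510 (mod 2501)
10^64 ≡ 510^2 = 260100 ≡ 2497 (mod 2501)
10^128 ≡ 2497^2 = 6235009 ≡ 16 (mod 2501)
10^256 ≡ 16^2 = 256 ≡ 256 (mod 2501)
10^512 ≡ 256^2 = 65536 ≡ 510 (mod 2501)
10^1024 ≡ 510^2 = 260100 ≡ 2497 (mod 2501)
10^2048 ≡ 2497^2 = 6235009 ≡ 16 (mod 2501)
2500 = 2048 + 256 + 128 + 64 + 4 in binary powers of 2.
So 10^2500 ≡ 16 · 256 · 16 · 2497 · 2497 ≡ 657 (mod 2501).
Since 657 ≠ 1, base 10 is a Fermat witness: 2501 is composite.

657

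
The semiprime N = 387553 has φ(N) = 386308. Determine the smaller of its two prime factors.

599

φ(n) = (p−1)(q−1) = n − (p+q) + 1, so p + q = 387553 − 386308 + 1 = 1246.
p and q are the roots of t² − 1246t + 387553 = 0.
Discriminant: 1246² − 4·387553 = 1552516 − 1550212 = 2304; √2304 = 48.
q = (1246 − 48)/2 = 599, p = (1246 + 48)/2 = 647.
Check: 599 · 647 = 387553.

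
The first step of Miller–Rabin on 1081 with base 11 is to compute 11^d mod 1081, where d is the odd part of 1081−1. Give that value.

1081 − 1 = 1080 = 2^3 · 135, so d = 135.
11^1 ≡ 11 (mod 1081)
11^2 ≡ 11^2 = 121 ≡ 121 (mod 1081)
11^4 ≡ 121^2 = 14641 ≡ 588 (mod 1081)
11^8 ≡ 588^2 = 345744 ≡ 905 (mod 1081)
11^16 ≡ 905^2 = 819025 ≡ 708 (mod 1081)
11^32 ≡ 708^2 = 501264 ≡ 761 (mod 1081)
11^64 ≡ 761^2 = 579121 ≡ 786 (mod 1081)
11^128 ≡ 786^2 = 617796 ≡ 545 (mod 1081)
135 = 128 + 4 + 2 + 1 in binary powers of 2.
So 11^135 ≡ 545 · 588 · 121 · 11 ≡ 1009 (mod 1081).
Squaring chain: 1009 → 860 → 196; never reaches −1, so base 11 is a Miller–Rabin witness that 1081 is composite.

1009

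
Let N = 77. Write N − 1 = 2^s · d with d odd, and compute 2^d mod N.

72

77 − 1 = 76 = 2^2 · 19, so d = 19.
2^1 ≡ 2 (mod 77)
2^2 ≡ 2^2 = 4 ≡ 4 (mod 77)
2^4 ≡ 4^2 = 16 ≡ 16 (mod 77)
2^8 ≡ 16^2 = 256 ≡ 25 (mod 77)
2^16 ≡ 25^2 = 625 ≡ 9 (mod 77)
19 = 16 + 2 + 1 in binary powers of 2.
So 2^19 ≡ 9 · 4 · 2 ≡ 72 (mod 77).
Squaring chain: 72 → 25; never reaches −1, so base 2 is a Miller–Rabin witness that 77 is composite.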